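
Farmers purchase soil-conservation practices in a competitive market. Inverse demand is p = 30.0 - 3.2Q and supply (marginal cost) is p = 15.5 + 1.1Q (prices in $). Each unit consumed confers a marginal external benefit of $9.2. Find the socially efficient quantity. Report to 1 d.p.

Social marginal benefit = demand + MEB = 39.2 - 3.2Q.
Set SMB = MC: 39.2 - 3.2Q = 15.5 + 1.1Q → Q* = 5.5116.

Q* = 5.5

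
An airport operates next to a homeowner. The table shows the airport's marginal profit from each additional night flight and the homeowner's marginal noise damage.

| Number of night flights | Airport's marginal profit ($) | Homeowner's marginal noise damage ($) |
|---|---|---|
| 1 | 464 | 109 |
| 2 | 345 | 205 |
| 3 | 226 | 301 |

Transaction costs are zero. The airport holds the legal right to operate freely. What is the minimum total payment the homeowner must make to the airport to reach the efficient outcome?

Left alone the airport would choose level 3 (marginal profit stays positive).
Efficient level: k* = 2 (marginal profit ≥ marginal noise damage through 2).
The homeowner must at least cover the airport's forgone profit from cutting 3→2: 226 = 226.

$226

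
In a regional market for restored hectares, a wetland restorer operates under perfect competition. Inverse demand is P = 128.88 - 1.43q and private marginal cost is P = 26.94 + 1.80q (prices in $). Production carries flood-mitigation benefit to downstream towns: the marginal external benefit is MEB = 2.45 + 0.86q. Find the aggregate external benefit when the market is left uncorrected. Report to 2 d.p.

$505.63

Market equilibrium (private): 26.94 + 1.80q = 128.88 - 1.43q → q_m = 31.5604.
Total external benefit = ∫₀^{q_m} (2.45 + 0.86q) dq = 2.45×31.5604 + ½×0.86×31.5604² = 505.6283.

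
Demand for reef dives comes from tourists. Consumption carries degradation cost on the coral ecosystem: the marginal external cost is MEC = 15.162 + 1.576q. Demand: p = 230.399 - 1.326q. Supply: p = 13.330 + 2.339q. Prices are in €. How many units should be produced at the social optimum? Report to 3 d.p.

Social marginal benefit = demand − MEC = 215.237 - 2.902q.
Set SMB = MC: 215.237 - 2.902q = 13.330 + 2.339q → q* = 38.5245.

q* = 38.525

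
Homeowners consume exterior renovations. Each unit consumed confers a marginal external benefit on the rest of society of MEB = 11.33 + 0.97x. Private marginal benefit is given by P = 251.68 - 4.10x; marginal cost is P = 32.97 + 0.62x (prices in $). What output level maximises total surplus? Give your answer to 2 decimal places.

Social marginal benefit = demand + MEB = 263.01 - 3.13x.
Set SMB = MC: 263.01 - 3.13x = 32.97 + 0.62x → x* = 61.3440.

x* = 61.34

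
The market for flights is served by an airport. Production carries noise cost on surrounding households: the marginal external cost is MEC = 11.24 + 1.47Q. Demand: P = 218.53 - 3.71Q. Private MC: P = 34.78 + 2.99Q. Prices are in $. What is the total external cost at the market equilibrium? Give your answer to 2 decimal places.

Market equilibrium (private): 34.78 + 2.99Q = 218.53 - 3.71Q → Q_m = 27.4254.
Total external cost = ∫₀^{Q_m} (11.24 + 1.47Q) dQ = 11.24×27.4254 + ½×1.47×27.4254² = 861.0936.

$861.09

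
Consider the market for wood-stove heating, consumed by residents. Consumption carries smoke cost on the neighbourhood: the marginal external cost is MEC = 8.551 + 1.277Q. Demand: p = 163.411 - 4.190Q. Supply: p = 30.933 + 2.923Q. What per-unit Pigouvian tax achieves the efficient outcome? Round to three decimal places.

Social marginal benefit = demand − MEC = 154.860 - 5.467Q.
Set SMB = MC: 154.860 - 5.467Q = 30.933 + 2.923Q → Q* = 14.7708.
The Pigouvian tax equals MEC at Q*: 8.551 + 1.277×14.7708 = 27.4133.

tax = 27.413 per unit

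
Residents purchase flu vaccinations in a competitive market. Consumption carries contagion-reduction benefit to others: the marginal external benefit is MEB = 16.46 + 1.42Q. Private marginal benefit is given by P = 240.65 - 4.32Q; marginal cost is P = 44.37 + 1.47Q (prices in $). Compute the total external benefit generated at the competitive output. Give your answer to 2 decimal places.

$1373.92

Market equilibrium (private): 44.37 + 1.47Q = 240.65 - 4.32Q → Q_m = 33.8998.
Total external benefit = ∫₀^{Q_m} (16.46 + 1.42Q) dQ = 16.46×33.8998 + ½×1.42×33.8998² = 1373.9202.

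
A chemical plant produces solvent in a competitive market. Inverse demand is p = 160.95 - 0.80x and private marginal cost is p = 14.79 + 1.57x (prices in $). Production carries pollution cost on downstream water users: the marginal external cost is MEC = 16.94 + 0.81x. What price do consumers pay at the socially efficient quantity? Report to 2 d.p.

Social marginal cost = private MC + MEC = 31.73 + 2.38x.
Set SMC = demand: 31.73 + 2.38x = 160.95 - 0.80x → x* = 40.6352.
Consumer price on the demand curve at x*: 160.95 − 0.80×40.6352 = 128.4418.

P = $128.44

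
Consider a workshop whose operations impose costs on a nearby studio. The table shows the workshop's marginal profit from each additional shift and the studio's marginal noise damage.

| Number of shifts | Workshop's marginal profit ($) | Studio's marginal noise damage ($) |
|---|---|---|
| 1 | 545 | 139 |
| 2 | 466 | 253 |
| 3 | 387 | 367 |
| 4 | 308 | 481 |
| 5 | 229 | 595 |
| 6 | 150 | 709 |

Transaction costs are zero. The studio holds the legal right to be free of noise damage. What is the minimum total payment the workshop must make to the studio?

Efficient level: marginal profit ≥ marginal noise damage through level 3, so k* = 3.
With the studio holding the right, the workshop must at least compensate total damage at k*: 139 + 253 + 367 = 759.

$759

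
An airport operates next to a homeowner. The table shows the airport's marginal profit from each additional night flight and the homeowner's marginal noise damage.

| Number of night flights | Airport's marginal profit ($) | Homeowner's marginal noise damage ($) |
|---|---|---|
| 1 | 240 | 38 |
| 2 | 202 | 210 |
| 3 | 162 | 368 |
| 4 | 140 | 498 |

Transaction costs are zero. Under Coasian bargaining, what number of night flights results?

Bargaining reaches the level where marginal profit last exceeds marginal noise damage.
That holds through level 1 (240 ≥ 38) but not at 2 (202 < 210).

1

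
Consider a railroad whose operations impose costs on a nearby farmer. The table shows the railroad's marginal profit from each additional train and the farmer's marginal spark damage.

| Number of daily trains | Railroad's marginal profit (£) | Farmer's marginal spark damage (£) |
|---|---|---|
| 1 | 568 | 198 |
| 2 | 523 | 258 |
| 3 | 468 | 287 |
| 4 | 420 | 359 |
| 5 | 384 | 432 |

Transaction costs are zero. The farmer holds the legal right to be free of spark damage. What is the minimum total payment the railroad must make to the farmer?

£1102

Efficient level: marginal profit ≥ marginal spark damage through level 4, so k* = 4.
With the farmer holding the right, the railroad must at least compensate total damage at k*: 198 + 258 + 287 + 359 = 1102.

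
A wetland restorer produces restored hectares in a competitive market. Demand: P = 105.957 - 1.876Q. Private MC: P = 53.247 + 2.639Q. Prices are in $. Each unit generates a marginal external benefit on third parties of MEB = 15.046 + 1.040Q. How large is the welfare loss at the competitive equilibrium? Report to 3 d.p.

DWL = $106.353

Market equilibrium (private): 53.247 + 2.639Q = 105.957 - 1.876Q → Q_m = 11.6744.
Social marginal cost = private MC − MEB = 38.201 + 1.599Q.
Set SMC = demand: 38.201 + 1.599Q = 105.957 - 1.876Q → Q* = 19.4981.
The welfare-loss triangle has base |Q_m − Q*| and height MEB(Q_m) (the vertical gap between SMC and demand is zero at Q* and MEB at Q_m).
DWL = ½ × 7.8237 × 27.1874 = 106.3530.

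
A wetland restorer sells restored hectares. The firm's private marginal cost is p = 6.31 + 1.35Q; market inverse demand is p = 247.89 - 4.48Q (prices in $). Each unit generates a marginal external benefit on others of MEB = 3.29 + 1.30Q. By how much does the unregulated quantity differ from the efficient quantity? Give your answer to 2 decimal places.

Market equilibrium (private): 6.31 + 1.35Q = 247.89 - 4.48Q → Q_m = 41.4374.
Social marginal cost = private MC − MEB = 3.02 + 0.05Q.
Set SMC = demand: 3.02 + 0.05Q = 247.89 - 4.48Q → Q* = 54.0552.
Gap = |41.4374 − 54.0552| = 12.6178.

12.62 units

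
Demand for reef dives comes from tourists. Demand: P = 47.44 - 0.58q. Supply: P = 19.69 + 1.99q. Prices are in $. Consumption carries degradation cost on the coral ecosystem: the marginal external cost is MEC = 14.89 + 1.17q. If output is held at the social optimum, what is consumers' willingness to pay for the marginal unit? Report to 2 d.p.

P = $45.45

Social marginal benefit = demand − MEC = 32.55 - 1.75q.
Set SMB = MC: 32.55 - 1.75q = 19.69 + 1.99q → q* = 3.4385.
Consumer price on the demand curve at q*: 47.44 − 0.58×3.4385 = 45.4457.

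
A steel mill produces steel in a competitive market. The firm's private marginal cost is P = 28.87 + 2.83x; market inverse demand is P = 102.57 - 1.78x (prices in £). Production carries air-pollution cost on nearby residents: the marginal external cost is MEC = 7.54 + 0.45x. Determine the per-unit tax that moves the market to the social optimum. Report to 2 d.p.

Social marginal cost = private MC + MEC = 36.41 + 3.28x.
Set SMC = demand: 36.41 + 3.28x = 102.57 - 1.78x → x* = 13.0751.
The Pigouvian tax equals MEC at x*: 7.54 + 0.45×13.0751 = 13.4238.

tax = £13.42 per unit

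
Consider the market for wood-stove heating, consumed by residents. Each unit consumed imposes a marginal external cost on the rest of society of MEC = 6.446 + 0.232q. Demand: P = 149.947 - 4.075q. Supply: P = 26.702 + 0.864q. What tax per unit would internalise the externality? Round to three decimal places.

Social marginal benefit = demand − MEC = 143.501 - 4.307q.
Set SMB = MC: 143.501 - 4.307q = 26.702 + 0.864q → q* = 22.5873.
The Pigouvian tax equals MEC at q*: 6.446 + 0.232×22.5873 = 11.6863.

tax = 11.686 per unit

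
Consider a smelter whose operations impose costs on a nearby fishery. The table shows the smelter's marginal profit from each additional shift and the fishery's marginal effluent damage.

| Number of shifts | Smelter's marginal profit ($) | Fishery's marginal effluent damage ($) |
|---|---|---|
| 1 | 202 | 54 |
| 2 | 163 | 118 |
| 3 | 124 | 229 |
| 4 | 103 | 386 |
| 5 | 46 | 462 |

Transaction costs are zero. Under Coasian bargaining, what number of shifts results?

Bargaining reaches the level where marginal profit last exceeds marginal effluent damage.
That holds through level 2 (163 ≥ 118) but not at 3 (124 < 229).

2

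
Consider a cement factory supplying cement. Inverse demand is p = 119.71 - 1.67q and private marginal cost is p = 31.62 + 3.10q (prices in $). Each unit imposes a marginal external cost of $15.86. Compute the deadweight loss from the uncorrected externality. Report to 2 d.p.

Market equilibrium (private): 31.62 + 3.10q = 119.71 - 1.67q → q_m = 18.4675.
Social marginal cost = private MC + MEC = 47.48 + 3.10q.
Set SMC = demand: 47.48 + 3.10q = 119.71 - 1.67q → q* = 15.1426.
The welfare-loss triangle has base |q_m − q*| and height MEC(q_m) (the vertical gap between SMC and demand is zero at q* and MEC at q_m).
DWL = ½ × 3.3249 × 15.8600 = 26.3665.

DWL = $26.37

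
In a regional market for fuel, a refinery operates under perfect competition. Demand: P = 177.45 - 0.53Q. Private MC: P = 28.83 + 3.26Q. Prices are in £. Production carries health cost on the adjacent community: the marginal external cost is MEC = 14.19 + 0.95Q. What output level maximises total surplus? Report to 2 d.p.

Q* = 28.36

Social marginal cost = private MC + MEC = 43.02 + 4.21Q.
Set SMC = demand: 43.02 + 4.21Q = 177.45 - 0.53Q → Q* = 28.3608.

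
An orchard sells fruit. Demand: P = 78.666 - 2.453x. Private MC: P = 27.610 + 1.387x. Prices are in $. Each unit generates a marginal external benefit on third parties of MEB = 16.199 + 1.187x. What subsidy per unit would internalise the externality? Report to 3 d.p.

Social marginal cost = private MC − MEB = 11.411 + 0.200x.
Set SMC = demand: 11.411 + 0.200x = 78.666 - 2.453x → x* = 25.3505.
The Pigouvian subsidy equals MEB at x*: 16.199 + 1.187×25.3505 = 46.2900.

subsidy = $46.290 per unit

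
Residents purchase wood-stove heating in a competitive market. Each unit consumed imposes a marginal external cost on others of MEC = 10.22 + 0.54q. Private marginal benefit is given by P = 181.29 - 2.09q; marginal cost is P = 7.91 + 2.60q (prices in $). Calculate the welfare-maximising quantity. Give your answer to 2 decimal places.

q* = 31.20

Social marginal benefit = demand − MEC = 171.07 - 2.63q.
Set SMB = MC: 171.07 - 2.63q = 7.91 + 2.60q → q* = 31.1969.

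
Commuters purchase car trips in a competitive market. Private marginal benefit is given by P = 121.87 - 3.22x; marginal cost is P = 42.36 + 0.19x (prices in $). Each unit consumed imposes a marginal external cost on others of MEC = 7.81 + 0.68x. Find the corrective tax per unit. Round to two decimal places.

tax = $19.73 per unit

Social marginal benefit = demand − MEC = 114.06 - 3.90x.
Set SMB = MC: 114.06 - 3.90x = 42.36 + 0.19x → x* = 17.5306.
The Pigouvian tax equals MEC at x*: 7.81 + 0.68×17.5306 = 19.7308.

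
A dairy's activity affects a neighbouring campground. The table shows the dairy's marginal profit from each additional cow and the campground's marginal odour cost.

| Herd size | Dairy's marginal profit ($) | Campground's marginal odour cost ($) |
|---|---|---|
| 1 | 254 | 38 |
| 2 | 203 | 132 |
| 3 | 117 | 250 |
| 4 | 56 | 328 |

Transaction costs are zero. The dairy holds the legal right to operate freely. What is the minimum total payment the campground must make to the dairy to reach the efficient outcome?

$173

Left alone the dairy would choose level 4 (marginal profit stays positive).
Efficient level: k* = 2 (marginal profit ≥ marginal odour cost through 2).
The campground must at least cover the dairy's forgone profit from cutting 4→2: 117 + 56 = 173.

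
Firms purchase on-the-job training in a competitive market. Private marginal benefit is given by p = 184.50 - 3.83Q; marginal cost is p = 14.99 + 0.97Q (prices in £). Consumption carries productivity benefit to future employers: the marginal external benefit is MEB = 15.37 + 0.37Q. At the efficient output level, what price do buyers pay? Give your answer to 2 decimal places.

Social marginal benefit = demand + MEB = 199.87 - 3.46Q.
Set SMB = MC: 199.87 - 3.46Q = 14.99 + 0.97Q → Q* = 41.7336.
Consumer price on the demand curve at Q*: 184.50 − 3.83×41.7336 = 24.6603.

P = £24.66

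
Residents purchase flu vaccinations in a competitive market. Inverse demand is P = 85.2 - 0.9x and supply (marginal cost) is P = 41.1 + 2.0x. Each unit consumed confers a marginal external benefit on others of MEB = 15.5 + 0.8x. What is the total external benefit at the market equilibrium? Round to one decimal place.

Market equilibrium (private): 41.1 + 2.0x = 85.2 - 0.9x → x_m = 15.2069.
Total external benefit = ∫₀^{x_m} (15.5 + 0.8x) dx = 15.5×15.2069 + ½×0.8×15.2069² = 328.2069.

328.2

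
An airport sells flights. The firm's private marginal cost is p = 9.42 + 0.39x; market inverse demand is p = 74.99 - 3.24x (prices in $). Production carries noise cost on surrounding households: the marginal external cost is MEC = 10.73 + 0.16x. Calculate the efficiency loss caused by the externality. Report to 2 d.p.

Market equilibrium (private): 9.42 + 0.39x = 74.99 - 3.24x → x_m = 18.0634.
Social marginal cost = private MC + MEC = 20.15 + 0.55x.
Set SMC = demand: 20.15 + 0.55x = 74.99 - 3.24x → x* = 14.4697.
The loss is the area between SMC and demand from x* to x_m; with linear curves that's a triangle of height MEC(x_m).
DWL = ½ × 3.5937 × 13.6201 = 24.4733.

DWL = $24.47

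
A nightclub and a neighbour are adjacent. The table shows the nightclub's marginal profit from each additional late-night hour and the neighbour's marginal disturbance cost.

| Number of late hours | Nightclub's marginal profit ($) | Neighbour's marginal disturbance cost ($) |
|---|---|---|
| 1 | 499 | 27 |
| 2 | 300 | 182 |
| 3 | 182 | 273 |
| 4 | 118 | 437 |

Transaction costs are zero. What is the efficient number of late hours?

Bargaining reaches the level where marginal profit last exceeds marginal disturbance cost.
That holds through level 2 (300 ≥ 182) but not at 3 (182 < 273).

2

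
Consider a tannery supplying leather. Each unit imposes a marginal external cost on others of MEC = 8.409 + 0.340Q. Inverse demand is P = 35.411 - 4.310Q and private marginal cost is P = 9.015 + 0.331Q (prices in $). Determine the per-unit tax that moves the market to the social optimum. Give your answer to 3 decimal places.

tax = $9.637 per unit

Social marginal cost = private MC + MEC = 17.424 + 0.671Q.
Set SMC = demand: 17.424 + 0.671Q = 35.411 - 4.310Q → Q* = 3.6111.
The Pigouvian tax equals MEC at Q*: 8.409 + 0.340×3.6111 = 9.6368.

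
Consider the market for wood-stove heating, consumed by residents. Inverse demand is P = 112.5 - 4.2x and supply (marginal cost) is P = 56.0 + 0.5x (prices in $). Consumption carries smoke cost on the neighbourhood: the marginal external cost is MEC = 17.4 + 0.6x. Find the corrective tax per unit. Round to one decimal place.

tax = $21.8 per unit

Social marginal benefit = demand − MEC = 95.1 - 4.8x.
Set SMB = MC: 95.1 - 4.8x = 56.0 + 0.5x → x* = 7.3774.
The Pigouvian tax equals MEC at x*: 17.4 + 0.6×7.3774 = 21.8264.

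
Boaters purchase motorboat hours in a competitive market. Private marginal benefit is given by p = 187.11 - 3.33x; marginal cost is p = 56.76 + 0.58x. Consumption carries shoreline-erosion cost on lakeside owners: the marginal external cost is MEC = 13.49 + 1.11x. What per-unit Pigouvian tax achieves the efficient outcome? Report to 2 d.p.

tax = 39.33 per unit

Social marginal benefit = demand − MEC = 173.62 - 4.44x.
Set SMB = MC: 173.62 - 4.44x = 56.76 + 0.58x → x* = 23.2789.
The Pigouvian tax equals MEC at x*: 13.49 + 1.11×23.2789 = 39.3296.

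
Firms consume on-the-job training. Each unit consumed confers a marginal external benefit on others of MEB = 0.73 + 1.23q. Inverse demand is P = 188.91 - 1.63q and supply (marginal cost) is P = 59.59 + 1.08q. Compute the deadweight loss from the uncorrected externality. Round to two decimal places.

DWL = 1193.02

Market equilibrium (private): 59.59 + 1.08q = 188.91 - 1.63q → q_m = 47.7196.
Social marginal benefit = demand + MEB = 189.64 - 0.40q.
Set SMB = MC: 189.64 - 0.40q = 59.59 + 1.08q → q* = 87.8716.
The welfare-loss triangle has base |q_m − q*| and height MEB(q_m) (the vertical gap between SMB and MC is zero at q* and MEB at q_m).
DWL = ½ × 40.1520 × 59.4251 = 1193.0183.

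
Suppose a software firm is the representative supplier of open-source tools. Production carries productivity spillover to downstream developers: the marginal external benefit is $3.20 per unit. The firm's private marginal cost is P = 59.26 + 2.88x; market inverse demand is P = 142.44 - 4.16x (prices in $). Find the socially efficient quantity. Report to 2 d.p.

x* = 12.27

Social marginal cost = private MC − MEB = 56.06 + 2.88x.
Set SMC = demand: 56.06 + 2.88x = 142.44 - 4.16x → x* = 12.2699.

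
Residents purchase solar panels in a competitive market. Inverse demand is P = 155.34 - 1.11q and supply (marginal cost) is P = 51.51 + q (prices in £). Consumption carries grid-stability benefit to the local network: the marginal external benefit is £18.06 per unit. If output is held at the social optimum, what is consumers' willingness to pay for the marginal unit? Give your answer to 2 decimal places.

Social marginal benefit = demand + MEB = 173.40 - 1.11q.
Set SMB = MC: 173.40 - 1.11q = 51.51 + q → q* = 57.7678.
Consumer price on the demand curve at q*: 155.34 − 1.11×57.7678 = 91.2177.

P = £91.22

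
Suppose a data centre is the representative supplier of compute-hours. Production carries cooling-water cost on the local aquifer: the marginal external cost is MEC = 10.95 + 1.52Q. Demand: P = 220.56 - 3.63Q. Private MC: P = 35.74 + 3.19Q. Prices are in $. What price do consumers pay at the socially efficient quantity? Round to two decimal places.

P = $144.88

Social marginal cost = private MC + MEC = 46.69 + 4.71Q.
Set SMC = demand: 46.69 + 4.71Q = 220.56 - 3.63Q → Q* = 20.8477.
Consumer price on the demand curve at Q*: 220.56 − 3.63×20.8477 = 144.8828.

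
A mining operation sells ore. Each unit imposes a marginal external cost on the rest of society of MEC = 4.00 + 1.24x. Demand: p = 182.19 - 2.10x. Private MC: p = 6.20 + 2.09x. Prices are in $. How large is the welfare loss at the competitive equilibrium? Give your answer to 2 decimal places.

DWL = $289.62

Market equilibrium (private): 6.20 + 2.09x = 182.19 - 2.10x → x_m = 42.0024.
Social marginal cost = private MC + MEC = 10.20 + 3.33x.
Set SMC = demand: 10.20 + 3.33x = 182.19 - 2.10x → x* = 31.6740.
The loss is the area between SMC and demand from x* to x_m; with linear curves that's a triangle of height MEC(x_m).
DWL = ½ × 10.3284 × 56.0830 = 289.6238.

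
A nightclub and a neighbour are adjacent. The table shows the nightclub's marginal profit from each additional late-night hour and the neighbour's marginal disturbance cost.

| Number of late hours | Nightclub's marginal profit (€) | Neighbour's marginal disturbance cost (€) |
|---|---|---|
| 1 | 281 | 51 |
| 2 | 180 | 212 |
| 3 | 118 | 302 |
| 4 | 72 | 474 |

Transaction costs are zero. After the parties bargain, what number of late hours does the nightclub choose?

Bargaining reaches the level where marginal profit last exceeds marginal disturbance cost.
That holds through level 1 (281 ≥ 51) but not at 2 (180 < 212).

1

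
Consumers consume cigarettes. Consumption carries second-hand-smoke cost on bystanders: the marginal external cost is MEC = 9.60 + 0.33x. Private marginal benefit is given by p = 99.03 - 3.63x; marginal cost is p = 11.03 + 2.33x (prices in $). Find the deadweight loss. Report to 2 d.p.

DWL = $16.65

Market equilibrium (private): 11.03 + 2.33x = 99.03 - 3.63x → x_m = 14.7651.
Social marginal benefit = demand − MEC = 89.43 - 3.96x.
Set SMB = MC: 89.43 - 3.96x = 11.03 + 2.33x → x* = 12.4642.
The welfare-loss triangle has base |x_m − x*| and height MEC(x_m) (the vertical gap between SMB and MC is zero at x* and MEC at x_m).
DWL = ½ × 2.3009 × 14.4725 = 16.6499.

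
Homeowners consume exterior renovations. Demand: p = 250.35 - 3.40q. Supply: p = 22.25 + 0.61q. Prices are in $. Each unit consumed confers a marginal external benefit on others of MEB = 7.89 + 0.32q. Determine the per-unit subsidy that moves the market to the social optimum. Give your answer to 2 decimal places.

Social marginal benefit = demand + MEB = 258.24 - 3.08q.
Set SMB = MC: 258.24 - 3.08q = 22.25 + 0.61q → q* = 63.9539.
The Pigouvian subsidy equals MEB at q*: 7.89 + 0.32×63.9539 = 28.3552.

subsidy = $28.36 per unit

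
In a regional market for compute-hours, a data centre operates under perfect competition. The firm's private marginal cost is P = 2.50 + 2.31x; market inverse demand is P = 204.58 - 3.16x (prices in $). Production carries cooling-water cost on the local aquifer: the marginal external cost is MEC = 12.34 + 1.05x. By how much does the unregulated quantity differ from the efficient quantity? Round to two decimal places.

Market equilibrium (private): 2.50 + 2.31x = 204.58 - 3.16x → x_m = 36.9433.
Social marginal cost = private MC + MEC = 14.84 + 3.36x.
Set SMC = demand: 14.84 + 3.36x = 204.58 - 3.16x → x* = 29.1012.
Gap = |36.9433 − 29.1012| = 7.8421.

7.84 units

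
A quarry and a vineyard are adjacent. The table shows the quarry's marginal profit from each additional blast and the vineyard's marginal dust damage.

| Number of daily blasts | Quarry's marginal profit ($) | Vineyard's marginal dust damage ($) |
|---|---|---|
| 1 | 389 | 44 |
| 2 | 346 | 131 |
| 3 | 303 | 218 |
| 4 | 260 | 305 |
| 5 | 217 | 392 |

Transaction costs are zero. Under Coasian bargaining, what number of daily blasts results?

Bargaining reaches the level where marginal profit last exceeds marginal dust damage.
That holds through level 3 (303 ≥ 218) but not at 4 (260 < 305).

3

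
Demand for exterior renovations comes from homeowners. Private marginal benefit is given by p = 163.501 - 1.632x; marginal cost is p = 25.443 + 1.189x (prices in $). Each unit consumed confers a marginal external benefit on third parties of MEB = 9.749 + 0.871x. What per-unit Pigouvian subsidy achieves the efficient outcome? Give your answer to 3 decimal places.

Social marginal benefit = demand + MEB = 173.250 - 0.761x.
Set SMB = MC: 173.250 - 0.761x = 25.443 + 1.189x → x* = 75.7985.
The Pigouvian subsidy equals MEB at x*: 9.749 + 0.871×75.7985 = 75.7695.

subsidy = $75.769 per unit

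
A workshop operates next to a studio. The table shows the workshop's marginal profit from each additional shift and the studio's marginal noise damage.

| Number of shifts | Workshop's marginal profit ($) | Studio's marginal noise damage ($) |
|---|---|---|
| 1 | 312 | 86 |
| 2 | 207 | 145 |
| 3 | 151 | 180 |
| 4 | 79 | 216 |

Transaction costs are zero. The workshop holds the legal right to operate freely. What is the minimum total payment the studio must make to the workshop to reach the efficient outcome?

$230

Left alone the workshop would choose level 4 (marginal profit stays positive).
Efficient level: k* = 2 (marginal profit ≥ marginal noise damage through 2).
The studio must at least cover the workshop's forgone profit from cutting 4→2: 151 + 79 = 230.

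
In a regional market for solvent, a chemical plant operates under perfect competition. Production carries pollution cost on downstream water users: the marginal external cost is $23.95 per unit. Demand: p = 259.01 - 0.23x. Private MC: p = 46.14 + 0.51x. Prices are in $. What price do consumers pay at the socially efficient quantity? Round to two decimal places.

P = $200.29

Social marginal cost = private MC + MEC = 70.09 + 0.51x.
Set SMC = demand: 70.09 + 0.51x = 259.01 - 0.23x → x* = 255.2973.
Consumer price on the demand curve at x*: 259.01 − 0.23×255.2973 = 200.2916.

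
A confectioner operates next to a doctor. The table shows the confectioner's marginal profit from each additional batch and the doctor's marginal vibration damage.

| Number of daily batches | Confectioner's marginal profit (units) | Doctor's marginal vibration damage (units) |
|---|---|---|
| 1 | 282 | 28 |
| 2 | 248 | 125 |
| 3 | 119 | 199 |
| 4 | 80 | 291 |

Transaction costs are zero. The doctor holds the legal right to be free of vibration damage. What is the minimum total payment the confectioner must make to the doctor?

153

Efficient level: marginal profit ≥ marginal vibration damage through level 2, so k* = 2.
With the doctor holding the right, the confectioner must at least compensate total damage at k*: 28 + 125 = 153.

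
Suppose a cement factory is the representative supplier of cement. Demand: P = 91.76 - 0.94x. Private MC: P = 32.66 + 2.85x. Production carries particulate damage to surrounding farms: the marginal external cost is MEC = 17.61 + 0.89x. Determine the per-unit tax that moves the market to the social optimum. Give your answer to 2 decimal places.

tax = 25.50 per unit

Social marginal cost = private MC + MEC = 50.27 + 3.74x.
Set SMC = demand: 50.27 + 3.74x = 91.76 - 0.94x → x* = 8.8654.
The Pigouvian tax equals MEC at x*: 17.61 + 0.89×8.8654 = 25.5002.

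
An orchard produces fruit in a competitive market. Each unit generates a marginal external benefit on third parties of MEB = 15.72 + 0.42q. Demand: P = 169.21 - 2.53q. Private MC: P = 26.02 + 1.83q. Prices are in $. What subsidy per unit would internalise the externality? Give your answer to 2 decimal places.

Social marginal cost = private MC − MEB = 10.30 + 1.41q.
Set SMC = demand: 10.30 + 1.41q = 169.21 - 2.53q → q* = 40.3325.
The Pigouvian subsidy equals MEB at q*: 15.72 + 0.42×40.3325 = 32.6597.

subsidy = $32.66 per unit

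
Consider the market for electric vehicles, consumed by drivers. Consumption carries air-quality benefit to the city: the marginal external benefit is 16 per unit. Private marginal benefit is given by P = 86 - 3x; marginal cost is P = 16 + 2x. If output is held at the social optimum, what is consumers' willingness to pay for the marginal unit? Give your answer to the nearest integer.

Social marginal benefit = demand + MEB = 102 - 3x.
Set SMB = MC: 102 - 3x = 16 + 2x → x* = 17.2000.
Consumer price on the demand curve at x*: 86 − 3×17.2000 = 34.4000.

P = 34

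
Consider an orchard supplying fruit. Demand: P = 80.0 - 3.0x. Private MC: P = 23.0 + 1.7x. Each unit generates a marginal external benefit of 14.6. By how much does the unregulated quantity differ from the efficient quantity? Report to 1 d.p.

Market equilibrium (private): 23.0 + 1.7x = 80.0 - 3.0x → x_m = 12.1277.
Social marginal cost = private MC − MEB = 8.4 + 1.7x.
Set SMC = demand: 8.4 + 1.7x = 80.0 - 3.0x → x* = 15.2340.
Gap = |12.1277 − 15.2340| = 3.1063.

3.1 units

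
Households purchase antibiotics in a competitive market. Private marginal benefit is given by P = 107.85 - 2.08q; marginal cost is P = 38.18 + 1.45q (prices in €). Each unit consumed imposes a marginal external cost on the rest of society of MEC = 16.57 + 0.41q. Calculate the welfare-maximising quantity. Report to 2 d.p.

q* = 13.48

Social marginal benefit = demand − MEC = 91.28 - 2.49q.
Set SMB = MC: 91.28 - 2.49q = 38.18 + 1.45q → q* = 13.4772.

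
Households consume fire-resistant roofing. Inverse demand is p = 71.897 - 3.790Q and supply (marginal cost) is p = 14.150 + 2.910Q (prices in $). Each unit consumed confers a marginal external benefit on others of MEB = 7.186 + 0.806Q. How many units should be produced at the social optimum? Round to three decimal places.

Social marginal benefit = demand + MEB = 79.083 - 2.984Q.
Set SMB = MC: 79.083 - 2.984Q = 14.150 + 2.910Q → Q* = 11.0168.

Q* = 11.017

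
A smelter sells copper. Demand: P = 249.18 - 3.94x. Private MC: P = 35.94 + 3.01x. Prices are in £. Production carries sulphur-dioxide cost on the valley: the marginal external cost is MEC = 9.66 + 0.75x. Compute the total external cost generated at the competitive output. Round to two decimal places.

Market equilibrium (private): 35.94 + 3.01x = 249.18 - 3.94x → x_m = 30.6820.
Total external cost = ∫₀^{x_m} (9.66 + 0.75x) dx = 9.66×30.6820 + ½×0.75×30.6820² = 649.4075.

£649.41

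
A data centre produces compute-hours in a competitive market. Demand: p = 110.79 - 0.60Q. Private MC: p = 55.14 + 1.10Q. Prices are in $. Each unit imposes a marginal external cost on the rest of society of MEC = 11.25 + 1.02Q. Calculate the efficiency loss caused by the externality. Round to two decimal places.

Market equilibrium (private): 55.14 + 1.10Q = 110.79 - 0.60Q → Q_m = 32.7353.
Social marginal cost = private MC + MEC = 66.39 + 2.12Q.
Set SMC = demand: 66.39 + 2.12Q = 110.79 - 0.60Q → Q* = 16.3235.
The loss is the area between SMC and demand from Q* to Q_m; with linear curves that's a triangle of height MEC(Q_m).
DWL = ½ × 16.4118 × 44.6400 = 366.3114.

DWL = $366.31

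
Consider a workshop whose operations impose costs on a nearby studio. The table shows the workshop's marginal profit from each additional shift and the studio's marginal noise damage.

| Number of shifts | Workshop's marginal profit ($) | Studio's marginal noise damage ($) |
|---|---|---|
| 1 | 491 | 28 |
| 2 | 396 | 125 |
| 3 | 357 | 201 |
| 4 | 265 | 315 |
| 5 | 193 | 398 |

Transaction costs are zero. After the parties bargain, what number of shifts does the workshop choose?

3

Bargaining reaches the level where marginal profit last exceeds marginal noise damage.
That holds through level 3 (357 ≥ 201) but not at 4 (265 < 315).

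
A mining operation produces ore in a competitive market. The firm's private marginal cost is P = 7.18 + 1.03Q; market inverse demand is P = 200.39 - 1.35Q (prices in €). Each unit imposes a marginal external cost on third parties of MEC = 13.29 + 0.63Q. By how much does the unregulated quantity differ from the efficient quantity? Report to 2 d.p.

21.41 units

Market equilibrium (private): 7.18 + 1.03Q = 200.39 - 1.35Q → Q_m = 81.1807.
Social marginal cost = private MC + MEC = 20.47 + 1.66Q.
Set SMC = demand: 20.47 + 1.66Q = 200.39 - 1.35Q → Q* = 59.7741.
Gap = |81.1807 − 59.7741| = 21.4066.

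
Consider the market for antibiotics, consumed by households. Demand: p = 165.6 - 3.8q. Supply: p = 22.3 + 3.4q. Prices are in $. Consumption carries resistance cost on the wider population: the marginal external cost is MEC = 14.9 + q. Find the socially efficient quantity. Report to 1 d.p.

q* = 15.7

Social marginal benefit = demand − MEC = 150.7 - 4.8q.
Set SMB = MC: 150.7 - 4.8q = 22.3 + 3.4q → q* = 15.6585.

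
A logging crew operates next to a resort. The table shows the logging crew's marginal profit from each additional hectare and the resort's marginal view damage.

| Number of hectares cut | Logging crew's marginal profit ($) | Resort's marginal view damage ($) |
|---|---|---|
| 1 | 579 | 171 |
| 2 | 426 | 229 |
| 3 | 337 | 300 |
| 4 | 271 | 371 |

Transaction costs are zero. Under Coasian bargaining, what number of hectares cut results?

Bargaining reaches the level where marginal profit last exceeds marginal view damage.
That holds through level 3 (337 ≥ 300) but not at 4 (271 < 371).

3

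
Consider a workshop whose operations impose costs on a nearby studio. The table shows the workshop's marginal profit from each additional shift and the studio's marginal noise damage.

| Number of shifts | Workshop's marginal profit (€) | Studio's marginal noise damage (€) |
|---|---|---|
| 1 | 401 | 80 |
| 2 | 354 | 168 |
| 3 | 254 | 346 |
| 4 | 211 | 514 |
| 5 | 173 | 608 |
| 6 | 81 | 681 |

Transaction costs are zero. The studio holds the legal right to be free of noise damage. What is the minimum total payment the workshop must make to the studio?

€248

Efficient level: marginal profit ≥ marginal noise damage through level 2, so k* = 2.
With the studio holding the right, the workshop must at least compensate total damage at k*: 80 + 168 = 248.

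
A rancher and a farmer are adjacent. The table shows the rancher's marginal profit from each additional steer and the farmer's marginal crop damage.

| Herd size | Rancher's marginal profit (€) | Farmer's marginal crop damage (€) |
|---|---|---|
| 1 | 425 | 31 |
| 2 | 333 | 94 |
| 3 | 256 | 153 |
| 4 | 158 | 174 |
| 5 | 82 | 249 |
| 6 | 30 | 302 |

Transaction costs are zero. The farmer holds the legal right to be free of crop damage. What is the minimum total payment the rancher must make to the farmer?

€278

Efficient level: marginal profit ≥ marginal crop damage through level 3, so k* = 3.
With the farmer holding the right, the rancher must at least compensate total damage at k*: 31 + 94 + 153 = 278.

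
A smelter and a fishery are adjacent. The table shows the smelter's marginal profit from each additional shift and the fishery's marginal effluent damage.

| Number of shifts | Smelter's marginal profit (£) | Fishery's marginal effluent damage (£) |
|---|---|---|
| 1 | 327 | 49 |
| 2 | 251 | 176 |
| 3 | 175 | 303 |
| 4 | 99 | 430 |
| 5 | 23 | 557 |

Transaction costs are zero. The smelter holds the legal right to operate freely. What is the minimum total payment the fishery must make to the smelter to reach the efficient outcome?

£297

Left alone the smelter would choose level 5 (marginal profit stays positive).
Efficient level: k* = 2 (marginal profit ≥ marginal effluent damage through 2).
The fishery must at least cover the smelter's forgone profit from cutting 5→2: 175 + 99 + 23 = 297.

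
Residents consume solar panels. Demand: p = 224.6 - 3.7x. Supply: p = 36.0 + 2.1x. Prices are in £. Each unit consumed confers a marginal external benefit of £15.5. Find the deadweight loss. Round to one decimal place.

Market equilibrium (private): 36.0 + 2.1x = 224.6 - 3.7x → x_m = 32.5172.
Social marginal benefit = demand + MEB = 240.1 - 3.7x.
Set SMB = MC: 240.1 - 3.7x = 36.0 + 2.1x → x* = 35.1897.
The welfare-loss triangle has base |x_m − x*| and height MEB(x_m) (the vertical gap between SMB and MC is zero at x* and MEB at x_m).
DWL = ½ × 2.6725 × 15.5000 = 20.7119.

DWL = £20.7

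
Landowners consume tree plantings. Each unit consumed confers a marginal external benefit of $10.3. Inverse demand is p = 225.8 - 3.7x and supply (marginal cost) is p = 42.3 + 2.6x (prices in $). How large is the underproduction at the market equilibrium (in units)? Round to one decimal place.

1.6 units

Market equilibrium (private): 42.3 + 2.6x = 225.8 - 3.7x → x_m = 29.1270.
Social marginal benefit = demand + MEB = 236.1 - 3.7x.
Set SMB = MC: 236.1 - 3.7x = 42.3 + 2.6x → x* = 30.7619.
Gap = |29.1270 − 30.7619| = 1.6349.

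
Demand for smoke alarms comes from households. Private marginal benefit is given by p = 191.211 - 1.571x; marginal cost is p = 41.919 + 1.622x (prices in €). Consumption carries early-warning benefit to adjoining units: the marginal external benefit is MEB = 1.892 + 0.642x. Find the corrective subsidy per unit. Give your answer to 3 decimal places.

subsidy = €39.940 per unit

Social marginal benefit = demand + MEB = 193.103 - 0.929x.
Set SMB = MC: 193.103 - 0.929x = 41.919 + 1.622x → x* = 59.2646.
The Pigouvian subsidy equals MEB at x*: 1.892 + 0.642×59.2646 = 39.9399.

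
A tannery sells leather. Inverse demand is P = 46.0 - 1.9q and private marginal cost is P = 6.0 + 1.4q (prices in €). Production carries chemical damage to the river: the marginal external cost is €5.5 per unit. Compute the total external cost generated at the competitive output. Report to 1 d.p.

€66.7

Market equilibrium (private): 6.0 + 1.4q = 46.0 - 1.9q → q_m = 12.1212.
Total external cost = MEC × q_m = 5.5 × 12.1212 = 66.6666.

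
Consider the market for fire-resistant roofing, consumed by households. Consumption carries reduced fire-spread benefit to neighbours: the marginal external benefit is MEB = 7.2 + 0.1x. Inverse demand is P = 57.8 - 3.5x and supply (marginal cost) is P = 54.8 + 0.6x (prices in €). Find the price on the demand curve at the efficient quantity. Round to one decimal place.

Social marginal benefit = demand + MEB = 65.0 - 3.4x.
Set SMB = MC: 65.0 - 3.4x = 54.8 + 0.6x → x* = 2.5500.
Consumer price on the demand curve at x*: 57.8 − 3.5×2.5500 = 48.8750.

P = €48.9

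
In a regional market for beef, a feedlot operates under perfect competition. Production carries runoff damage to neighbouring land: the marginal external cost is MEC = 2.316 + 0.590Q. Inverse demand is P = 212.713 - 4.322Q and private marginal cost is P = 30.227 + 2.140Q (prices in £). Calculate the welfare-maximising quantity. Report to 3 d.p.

Social marginal cost = private MC + MEC = 32.543 + 2.730Q.
Set SMC = demand: 32.543 + 2.730Q = 212.713 - 4.322Q → Q* = 25.5488.

Q* = 25.549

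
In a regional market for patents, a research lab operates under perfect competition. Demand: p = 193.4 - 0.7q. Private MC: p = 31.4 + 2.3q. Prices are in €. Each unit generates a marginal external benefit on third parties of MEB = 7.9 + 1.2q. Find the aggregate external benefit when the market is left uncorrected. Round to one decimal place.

€2176.2

Market equilibrium (private): 31.4 + 2.3q = 193.4 - 0.7q → q_m = 54.0000.
Total external benefit = ∫₀^{q_m} (7.9 + 1.2q) dq = 7.9×54.0000 + ½×1.2×54.0000² = 2176.2000.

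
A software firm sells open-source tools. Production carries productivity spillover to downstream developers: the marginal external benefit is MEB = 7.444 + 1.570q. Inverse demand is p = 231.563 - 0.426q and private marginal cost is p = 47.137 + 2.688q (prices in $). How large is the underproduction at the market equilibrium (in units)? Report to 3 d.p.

65.043 units

Market equilibrium (private): 47.137 + 2.688q = 231.563 - 0.426q → q_m = 59.2248.
Social marginal cost = private MC − MEB = 39.693 + 1.118q.
Set SMC = demand: 39.693 + 1.118q = 231.563 - 0.426q → q* = 124.2681.
Gap = |59.2248 − 124.2681| = 65.0433.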